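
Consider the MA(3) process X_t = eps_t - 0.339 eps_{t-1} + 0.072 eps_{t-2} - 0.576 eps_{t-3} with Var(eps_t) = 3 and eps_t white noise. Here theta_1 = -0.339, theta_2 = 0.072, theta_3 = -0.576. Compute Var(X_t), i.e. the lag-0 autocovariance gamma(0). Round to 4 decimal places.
\gamma(0) = 4.3556

For an MA(q) process X_t = eps_t + sum_i theta_i eps_{t-i} with
Var(eps_t) = sigma^2, the variance is
  gamma(0) = sigma^2 * (1 + sum_i theta_i^2).
  sum_i theta_i^2 = (-0.339)^2 + (0.072)^2 + (-0.576)^2 = 0.114921 + 0.005184 + 0.331776 = 0.451881.
  gamma(0) = 3 * (1 + 0.451881) = 3 * 1.451881 = 4.355643, which rounds to 4.3556.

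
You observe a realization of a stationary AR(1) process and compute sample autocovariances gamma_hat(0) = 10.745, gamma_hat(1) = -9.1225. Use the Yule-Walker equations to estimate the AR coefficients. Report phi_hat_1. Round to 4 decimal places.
\hat\phi_{1} = -0.8490

The Yule-Walker equations for an AR(p) process read, in matrix form,
  Gamma_p phi = r_p,   with   (Gamma_p)_{ij} = gamma(|i - j|),
                       (r_p)_i = gamma(i),   i,j = 1..p.
Substitute the sample gammas (Toeplitz matrix and right-hand side of size 1):
  Gamma_p = [[10.745]]
  r_p     = [-9.1225]
With p = 1 this is the single equation gamma(0) phi_1 = gamma(1):
  phi_hat_1 = gamma(1) / gamma(0) = -9.1225 / 10.745 = -0.8490.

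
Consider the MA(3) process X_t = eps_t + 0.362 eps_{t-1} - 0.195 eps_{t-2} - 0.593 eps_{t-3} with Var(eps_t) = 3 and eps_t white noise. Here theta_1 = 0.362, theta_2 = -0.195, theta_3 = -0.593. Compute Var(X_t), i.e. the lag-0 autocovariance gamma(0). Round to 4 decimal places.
\gamma(0) = 4.5622

For an MA(q) process X_t = eps_t + sum_i theta_i eps_{t-i} with
Var(eps_t) = sigma^2, the variance is
  gamma(0) = sigma^2 * (1 + sum_i theta_i^2).
  sum_i theta_i^2 = (0.362)^2 + (-0.195)^2 + (-0.593)^2 = 0.131044 + 0.038025 + 0.351649 = 0.520718.
  gamma(0) = 3 * (1 + 0.520718) = 3 * 1.520718 = 4.562154, which rounds to 4.5622.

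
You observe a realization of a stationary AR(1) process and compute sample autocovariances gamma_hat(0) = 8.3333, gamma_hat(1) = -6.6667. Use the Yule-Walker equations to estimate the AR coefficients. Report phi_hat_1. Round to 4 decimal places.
\hat\phi_{1} = -0.8000

The Yule-Walker equations for an AR(p) process read, in matrix form,
  Gamma_p phi = r_p,   with   (Gamma_p)_{ij} = gamma(|i - j|),
                       (r_p)_i = gamma(i),   i,j = 1..p.
Substitute the sample gammas (Toeplitz matrix and right-hand side of size 1):
  Gamma_p = [[8.3333]]
  r_p     = [-6.6667]
With p = 1 this is the single equation gamma(0) phi_1 = gamma(1):
  phi_hat_1 = gamma(1) / gamma(0) = -6.6667 / 8.3333 = -0.8000.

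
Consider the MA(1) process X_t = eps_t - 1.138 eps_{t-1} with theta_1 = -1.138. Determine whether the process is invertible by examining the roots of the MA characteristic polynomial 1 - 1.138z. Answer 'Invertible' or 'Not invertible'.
\text{Not invertible}

The MA(q) characteristic polynomial is P(z) = 1 - 1.138z.
Invertibility requires all roots to lie outside the unit circle, i.e. |z| > 1 for every root.
This is linear in z: 1 + (-1.138) z = 0  =>  z = -1/(-1.138) = 0.878735,  |z| = 0.878735.
Moduli of all roots: 0.8787.
All moduli strictly greater than 1? No.
Verdict: Not invertible.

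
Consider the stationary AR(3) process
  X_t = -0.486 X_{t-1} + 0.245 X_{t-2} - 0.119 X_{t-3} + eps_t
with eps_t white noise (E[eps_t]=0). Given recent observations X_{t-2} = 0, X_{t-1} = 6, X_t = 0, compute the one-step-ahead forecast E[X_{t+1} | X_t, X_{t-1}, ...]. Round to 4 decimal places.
E[X_{t+1} \mid \mathcal F_t] = 1.4700

For an AR(p) model X_t = c + sum_i phi_i X_{t-i} + eps_t, the
one-step-ahead conditional mean is
  E[X_{t+1} | X_t, ...] = c + sum_i phi_i X_{t+1-i}.
Substitute known values:
  E[X_{t+1} | ...] = (-0.486) * (0) + (0.245) * (6) + (-0.119) * (0)
                   = 1.4700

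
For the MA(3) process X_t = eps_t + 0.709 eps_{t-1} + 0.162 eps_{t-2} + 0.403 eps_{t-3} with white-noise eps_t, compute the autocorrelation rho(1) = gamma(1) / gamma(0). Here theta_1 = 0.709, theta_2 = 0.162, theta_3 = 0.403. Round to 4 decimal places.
\rho(1) = 0.5257

For an MA(q) process with theta_0 = 1, the autocovariance is
  gamma(k) = sigma^2 * sum_{i=0..q-k} theta_i * theta_{i+k},
and rho(k) = gamma(k) / gamma(0). Sigma^2 cancels.
  numerator   = (1)*(0.709) + (0.709)*(0.162) + (0.162)*(0.403) = 0.889144.
  denominator = (1)^2 + (0.709)^2 + (0.162)^2 + (0.403)^2 = 1.691334.
  rho(1) = 0.889144 / 1.691334 = 0.5257.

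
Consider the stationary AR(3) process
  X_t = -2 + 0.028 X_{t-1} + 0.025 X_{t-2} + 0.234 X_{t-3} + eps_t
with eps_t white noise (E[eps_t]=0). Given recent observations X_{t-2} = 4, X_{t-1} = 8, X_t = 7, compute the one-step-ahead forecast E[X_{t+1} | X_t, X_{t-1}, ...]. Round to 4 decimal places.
E[X_{t+1} \mid \mathcal F_t] = -0.6680

For an AR(p) model X_t = c + sum_i phi_i X_{t-i} + eps_t, the
one-step-ahead conditional mean is
  E[X_{t+1} | X_t, ...] = c + sum_i phi_i X_{t+1-i}.
Substitute known values:
  E[X_{t+1} | ...] = -2 + (0.028) * (7) + (0.025) * (8) + (0.234) * (4)
                   = -0.6680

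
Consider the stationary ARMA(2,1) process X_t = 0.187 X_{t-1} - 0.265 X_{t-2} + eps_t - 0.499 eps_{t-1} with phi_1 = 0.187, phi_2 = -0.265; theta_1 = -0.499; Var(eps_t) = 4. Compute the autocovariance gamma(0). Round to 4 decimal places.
\gamma(0) = 4.8445

Multiply the model equation by X_{t-k} and take expectations. With theta_0 = psi_0 = 1 and psi_j the MA(infinity) weights, this gives
  gamma(k) - sum_i phi_i gamma(k-i) = c_k,
  c_k = sigma^2 * sum_{j=k..q} theta_j psi_{j-k}   (c_k = 0 for k > q),
using gamma(-m) = gamma(m).
psi-weights needed (psi_j = theta_j + sum_i phi_i psi_{j-i}):
  psi_1 = theta_1 + phi_1 = -0.499 + (0.187) = -0.312
Right-hand sides:
  c_0 = sigma^2 (1 + theta_1 psi_1) = 4 * (1 + (-0.499)(-0.312)) = 4 * 1.155688 = 4.622752
  c_1 = sigma^2 theta_1 = 4 * (-0.499) = -1.996
  c_2 = 0
Equations for k = 0, 1, 2 (AR order 2, c_2 = 0):
  (E0) gamma(0) = phi_1 gamma(1) + phi_2 gamma(2) + c_0
  (E1) gamma(1) = phi_1 gamma(0) + phi_2 gamma(1) + c_1
  (E2) gamma(2) = phi_1 gamma(1) + phi_2 gamma(0)
From (E1): gamma(1) = A gamma(0) + B with
  A = phi_1 / (1 - phi_2) = 0.187 / 1.265 = 0.147826,   B = c_1 / (1 - phi_2) = -1.996 / 1.265 = -1.577866.
Insert (E2) into (E0): gamma(0) (1 - phi_2^2) = phi_1 (1 + phi_2) gamma(1) + c_0.
  phi_1 (1 + phi_2) = (0.187)(0.735) = 0.137445,   1 - phi_2^2 = 0.929775.
Replace gamma(1) by A gamma(0) + B and collect gamma(0):
  gamma(0) [0.929775 - (0.137445)(0.147826)] = (0.137445)(-1.577866) + 4.622752
  gamma(0) * 0.909457 = 4.405882
  gamma(0) = 4.405882 / 0.909457 = 4.844519.
Therefore gamma(0) = 4.8445 (to 4 decimal places).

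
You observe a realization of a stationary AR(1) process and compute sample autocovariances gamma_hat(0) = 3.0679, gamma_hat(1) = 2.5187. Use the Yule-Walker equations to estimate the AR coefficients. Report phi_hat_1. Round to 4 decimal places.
\hat\phi_{1} = 0.8210

The Yule-Walker equations for an AR(p) process read, in matrix form,
  Gamma_p phi = r_p,   with   (Gamma_p)_{ij} = gamma(|i - j|),
                       (r_p)_i = gamma(i),   i,j = 1..p.
Substitute the sample gammas (Toeplitz matrix and right-hand side of size 1):
  Gamma_p = [[3.0679]]
  r_p     = [2.5187]
With p = 1 this is the single equation gamma(0) phi_1 = gamma(1):
  phi_hat_1 = gamma(1) / gamma(0) = 2.5187 / 3.0679 = 0.8210.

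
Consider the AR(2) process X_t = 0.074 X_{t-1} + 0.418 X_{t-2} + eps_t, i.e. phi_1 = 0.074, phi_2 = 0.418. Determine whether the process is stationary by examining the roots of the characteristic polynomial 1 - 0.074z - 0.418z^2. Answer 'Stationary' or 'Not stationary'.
\text{Stationary}

The AR(p) characteristic polynomial is P(z) = 1 - 0.074z - 0.418z^2.
Stationarity requires all roots to lie outside the unit circle, i.e. |z| > 1 for every root.
Set 1 + (-0.074) z + (-0.418) z^2 = 0, i.e. a z^2 + b z + c = 0 with a = -0.418, b = -0.074, c = 1.
Discriminant D = b^2 - 4ac = (-0.074)^2 - 4*(-0.418)*1 = 0.005476 - (-1.672) = 1.677476.
D >= 0, so the roots are real: z = (-b +/- sqrt(D)) / (2a) = (0.074 +/- 1.295174) / (-0.836).
  z_1 = (0.074 + 1.295174) / (-0.836) = -1.6378,   |z_1| = 1.6378.
  z_2 = (0.074 - 1.295174) / (-0.836) = 1.4607,   |z_2| = 1.4607.
Moduli of all roots: 1.6378, 1.4607.
All moduli strictly greater than 1? Yes.
Verdict: Stationary.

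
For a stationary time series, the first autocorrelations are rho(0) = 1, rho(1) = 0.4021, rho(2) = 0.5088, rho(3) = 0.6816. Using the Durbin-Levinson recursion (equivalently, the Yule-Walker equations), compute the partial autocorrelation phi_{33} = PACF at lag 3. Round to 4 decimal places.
\phi_{33} = 0.5690

The PACF at lag k is phi_{kk}, the last component of the solution
to the Yule-Walker system G_k phi = r_k where
  (G_k)_{ij} = rho(|i - j|), (r_k)_i = rho(i), i,j = 1..k.
Equivalently, Durbin-Levinson gives phi_{kk} iteratively:
  phi_{11} = rho(1)
  phi_{kk} = [rho(k) - sum_{j=1..k-1} phi_{k-1,j} rho(k-j)]
            / [1 - sum_{j=1..k-1} phi_{k-1,j} rho(j)],
  phi_{k,j} = phi_{k-1,j} - phi_{kk} phi_{k-1,k-j},  j = 1..k-1.
Step k = 1:
  phi_11 = rho(1) = 0.4021.
Step k = 2:
  phi_22 = [rho(2) - phi_11 rho(1)] / [1 - phi_11 rho(1)] = [0.5088 - (0.4021)(0.4021)] / [1 - (0.4021)(0.4021)]
         = 0.34711559 / 0.83831559 = 0.414063.
  Update: phi_21 = phi_11 - phi_22 phi_11 = 0.4021 - (0.414063)(0.4021) = 0.235605.
Step k = 3:
  phi_33 = [rho(3) - phi_21 rho(2) - phi_22 rho(1)] / [1 - phi_21 rho(1) - phi_22 rho(2)]
    numerator   = 0.6816 - (0.235605)(0.5088) - (0.414063)(0.4021) = 0.39522928
    denominator = 1 - (0.235605)(0.4021) - (0.414063)(0.5088) = 0.69458782
  phi_33 = 0.39522928 / 0.69458782 = 0.569.
Therefore phi_{33} = 0.5690.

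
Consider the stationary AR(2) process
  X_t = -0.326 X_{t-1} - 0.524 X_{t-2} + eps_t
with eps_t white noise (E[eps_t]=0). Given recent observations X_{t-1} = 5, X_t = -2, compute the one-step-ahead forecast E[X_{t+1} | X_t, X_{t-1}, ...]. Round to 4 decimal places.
E[X_{t+1} \mid \mathcal F_t] = -1.9680

For an AR(p) model X_t = c + sum_i phi_i X_{t-i} + eps_t, the
one-step-ahead conditional mean is
  E[X_{t+1} | X_t, ...] = c + sum_i phi_i X_{t+1-i}.
Substitute known values:
  E[X_{t+1} | ...] = (-0.326) * (-2) + (-0.524) * (5)
                   = -1.9680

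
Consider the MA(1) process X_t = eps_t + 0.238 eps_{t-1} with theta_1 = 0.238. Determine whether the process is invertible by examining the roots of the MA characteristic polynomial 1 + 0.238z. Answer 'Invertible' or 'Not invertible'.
\text{Invertible}

The MA(q) characteristic polynomial is P(z) = 1 + 0.238z.
Invertibility requires all roots to lie outside the unit circle, i.e. |z| > 1 for every root.
This is linear in z: 1 + (0.238) z = 0  =>  z = -1/(0.238) = -4.201681,  |z| = 4.201681.
Moduli of all roots: 4.2017.
All moduli strictly greater than 1? Yes.
Verdict: Invertible.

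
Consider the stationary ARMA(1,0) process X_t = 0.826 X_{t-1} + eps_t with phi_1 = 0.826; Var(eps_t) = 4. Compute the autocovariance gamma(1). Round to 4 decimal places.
\gamma(1) = 10.3990

Multiply the model equation by X_{t-k} and take expectations. With theta_0 = psi_0 = 1 and psi_j the MA(infinity) weights, this gives
  gamma(k) - sum_i phi_i gamma(k-i) = c_k,
  c_k = sigma^2 * sum_{j=k..q} theta_j psi_{j-k}   (c_k = 0 for k > q),
using gamma(-m) = gamma(m).
Pure AR (q = 0): c_0 = sigma^2 = 4, c_k = 0 for k >= 1.
Equations for k = 0 and k = 1 (AR order 1):
  gamma(0) = phi_1 gamma(1) + c_0
  gamma(1) = phi_1 gamma(0) + c_1
Substituting the second into the first: gamma(0) (1 - phi_1^2) = c_0 + phi_1 c_1, so
  gamma(0) = c_0 / (1 - phi_1^2) = 4 / (1 - (0.826)^2) = 4 / 0.317724 = 12.589543.
  gamma(1) = phi_1 gamma(0) = (0.826)(12.589543) = 10.398963.
Therefore gamma(1) = 10.3990 (to 4 decimal places).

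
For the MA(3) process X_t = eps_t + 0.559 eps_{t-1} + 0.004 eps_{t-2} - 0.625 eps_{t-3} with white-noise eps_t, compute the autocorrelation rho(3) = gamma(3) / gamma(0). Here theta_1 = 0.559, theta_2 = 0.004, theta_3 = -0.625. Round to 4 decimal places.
\rho(3) = -0.3670

For an MA(q) process with theta_0 = 1, the autocovariance is
  gamma(k) = sigma^2 * sum_{i=0..q-k} theta_i * theta_{i+k},
and rho(k) = gamma(k) / gamma(0). Sigma^2 cancels.
  numerator   = (1)*(-0.625) = -0.625.
  denominator = (1)^2 + (0.559)^2 + (0.004)^2 + (-0.625)^2 = 1.703122.
  rho(3) = -0.625 / 1.703122 = -0.3670.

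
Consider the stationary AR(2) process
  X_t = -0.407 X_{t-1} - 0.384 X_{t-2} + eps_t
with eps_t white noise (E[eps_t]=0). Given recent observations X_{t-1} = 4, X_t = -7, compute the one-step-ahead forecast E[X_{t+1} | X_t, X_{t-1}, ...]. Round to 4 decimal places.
E[X_{t+1} \mid \mathcal F_t] = 1.3130

For an AR(p) model X_t = c + sum_i phi_i X_{t-i} + eps_t, the
one-step-ahead conditional mean is
  E[X_{t+1} | X_t, ...] = c + sum_i phi_i X_{t+1-i}.
Substitute known values:
  E[X_{t+1} | ...] = (-0.407) * (-7) + (-0.384) * (4)
                   = 1.3130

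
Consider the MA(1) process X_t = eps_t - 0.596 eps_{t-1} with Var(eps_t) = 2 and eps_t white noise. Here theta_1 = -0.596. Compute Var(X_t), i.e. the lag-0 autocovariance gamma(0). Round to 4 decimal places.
\gamma(0) = 2.7104

For an MA(q) process X_t = eps_t + sum_i theta_i eps_{t-i} with
Var(eps_t) = sigma^2, the variance is
  gamma(0) = sigma^2 * (1 + sum_i theta_i^2).
  sum_i theta_i^2 = (-0.596)^2 = 0.355216.
  gamma(0) = 2 * (1 + 0.355216) = 2 * 1.355216 = 2.710432, which rounds to 2.7104.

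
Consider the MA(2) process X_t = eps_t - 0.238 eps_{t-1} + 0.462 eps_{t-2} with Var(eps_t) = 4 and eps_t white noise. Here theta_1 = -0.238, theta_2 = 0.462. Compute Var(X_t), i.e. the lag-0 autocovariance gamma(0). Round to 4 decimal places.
\gamma(0) = 5.0804

For an MA(q) process X_t = eps_t + sum_i theta_i eps_{t-i} with
Var(eps_t) = sigma^2, the variance is
  gamma(0) = sigma^2 * (1 + sum_i theta_i^2).
  sum_i theta_i^2 = (-0.238)^2 + (0.462)^2 = 0.056644 + 0.213444 = 0.270088.
  gamma(0) = 4 * (1 + 0.270088) = 4 * 1.270088 = 5.080352, which rounds to 5.0804.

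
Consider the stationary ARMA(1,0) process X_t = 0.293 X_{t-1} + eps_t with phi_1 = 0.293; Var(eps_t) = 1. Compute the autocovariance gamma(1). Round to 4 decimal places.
\gamma(1) = 0.3205

Multiply the model equation by X_{t-k} and take expectations. With theta_0 = psi_0 = 1 and psi_j the MA(infinity) weights, this gives
  gamma(k) - sum_i phi_i gamma(k-i) = c_k,
  c_k = sigma^2 * sum_{j=k..q} theta_j psi_{j-k}   (c_k = 0 for k > q),
using gamma(-m) = gamma(m).
Pure AR (q = 0): c_0 = sigma^2 = 1, c_k = 0 for k >= 1.
Equations for k = 0 and k = 1 (AR order 1):
  gamma(0) = phi_1 gamma(1) + c_0
  gamma(1) = phi_1 gamma(0) + c_1
Substituting the second into the first: gamma(0) (1 - phi_1^2) = c_0 + phi_1 c_1, so
  gamma(0) = c_0 / (1 - phi_1^2) = 1 / (1 - (0.293)^2) = 1 / 0.914151 = 1.093911.
  gamma(1) = phi_1 gamma(0) = (0.293)(1.093911) = 0.320516.
Therefore gamma(1) = 0.3205 (to 4 decimal places).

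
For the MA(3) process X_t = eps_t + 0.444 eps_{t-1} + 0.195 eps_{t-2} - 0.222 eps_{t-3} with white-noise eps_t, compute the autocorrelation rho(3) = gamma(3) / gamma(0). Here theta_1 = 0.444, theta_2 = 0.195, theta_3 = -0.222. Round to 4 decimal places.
\rho(3) = -0.1728

For an MA(q) process with theta_0 = 1, the autocovariance is
  gamma(k) = sigma^2 * sum_{i=0..q-k} theta_i * theta_{i+k},
and rho(k) = gamma(k) / gamma(0). Sigma^2 cancels.
  numerator   = (1)*(-0.222) = -0.222.
  denominator = (1)^2 + (0.444)^2 + (0.195)^2 + (-0.222)^2 = 1.284445.
  rho(3) = -0.222 / 1.284445 = -0.1728.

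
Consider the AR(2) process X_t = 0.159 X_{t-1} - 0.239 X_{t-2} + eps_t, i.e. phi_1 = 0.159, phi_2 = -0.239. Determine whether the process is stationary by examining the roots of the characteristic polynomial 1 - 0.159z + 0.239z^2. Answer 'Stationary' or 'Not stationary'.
\text{Stationary}

The AR(p) characteristic polynomial is P(z) = 1 - 0.159z + 0.239z^2.
Stationarity requires all roots to lie outside the unit circle, i.e. |z| > 1 for every root.
Set 1 + (-0.159) z + (0.239) z^2 = 0, i.e. a z^2 + b z + c = 0 with a = 0.239, b = -0.159, c = 1.
Discriminant D = b^2 - 4ac = (-0.159)^2 - 4*(0.239)*1 = 0.025281 - (0.956) = -0.930719.
D < 0, so the roots are the complex-conjugate pair z = (-b +/- i sqrt(-D)) / (2a) = 0.3326 +/- 2.0183i.
For a conjugate pair |z|^2 = z * conj(z) = (product of roots) = c/a = 1/(0.239) = 4.1841, so |z| = sqrt(4.1841) = 2.0455 for both roots.
Moduli of all roots: 2.0455, 2.0455.
All moduli strictly greater than 1? Yes.
Verdict: Stationary.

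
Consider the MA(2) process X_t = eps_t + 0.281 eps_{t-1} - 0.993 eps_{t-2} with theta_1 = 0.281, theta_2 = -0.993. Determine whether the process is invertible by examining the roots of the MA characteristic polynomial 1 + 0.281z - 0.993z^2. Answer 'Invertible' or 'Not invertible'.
\text{Not invertible}

The MA(q) characteristic polynomial is P(z) = 1 + 0.281z - 0.993z^2.
Invertibility requires all roots to lie outside the unit circle, i.e. |z| > 1 for every root.
Set 1 + (0.281) z + (-0.993) z^2 = 0, i.e. a z^2 + b z + c = 0 with a = -0.993, b = 0.281, c = 1.
Discriminant D = b^2 - 4ac = (0.281)^2 - 4*(-0.993)*1 = 0.078961 - (-3.972) = 4.050961.
D >= 0, so the roots are real: z = (-b +/- sqrt(D)) / (2a) = (-0.281 +/- 2.0127) / (-1.986).
  z_1 = (-0.281 + 2.0127) / (-1.986) = -0.872,   |z_1| = 0.872.
  z_2 = (-0.281 - 2.0127) / (-1.986) = 1.1549,   |z_2| = 1.1549.
Moduli of all roots: 0.8720, 1.1549.
All moduli strictly greater than 1? No.
Verdict: Not invertible.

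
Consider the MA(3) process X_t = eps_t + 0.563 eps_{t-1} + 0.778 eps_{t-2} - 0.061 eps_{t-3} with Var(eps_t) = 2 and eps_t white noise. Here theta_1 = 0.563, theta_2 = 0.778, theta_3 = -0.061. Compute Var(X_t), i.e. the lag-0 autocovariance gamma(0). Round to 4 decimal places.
\gamma(0) = 3.8519

For an MA(q) process X_t = eps_t + sum_i theta_i eps_{t-i} with
Var(eps_t) = sigma^2, the variance is
  gamma(0) = sigma^2 * (1 + sum_i theta_i^2).
  sum_i theta_i^2 = (0.563)^2 + (0.778)^2 + (-0.061)^2 = 0.316969 + 0.605284 + 0.003721 = 0.925974.
  gamma(0) = 2 * (1 + 0.925974) = 2 * 1.925974 = 3.851948, which rounds to 3.8519.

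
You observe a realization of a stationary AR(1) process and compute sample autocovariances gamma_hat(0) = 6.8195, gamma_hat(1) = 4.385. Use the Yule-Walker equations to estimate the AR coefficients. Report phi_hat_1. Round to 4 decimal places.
\hat\phi_{1} = 0.6430

The Yule-Walker equations for an AR(p) process read, in matrix form,
  Gamma_p phi = r_p,   with   (Gamma_p)_{ij} = gamma(|i - j|),
                       (r_p)_i = gamma(i),   i,j = 1..p.
Substitute the sample gammas (Toeplitz matrix and right-hand side of size 1):
  Gamma_p = [[6.8195]]
  r_p     = [4.385]
With p = 1 this is the single equation gamma(0) phi_1 = gamma(1):
  phi_hat_1 = gamma(1) / gamma(0) = 4.385 / 6.8195 = 0.6430.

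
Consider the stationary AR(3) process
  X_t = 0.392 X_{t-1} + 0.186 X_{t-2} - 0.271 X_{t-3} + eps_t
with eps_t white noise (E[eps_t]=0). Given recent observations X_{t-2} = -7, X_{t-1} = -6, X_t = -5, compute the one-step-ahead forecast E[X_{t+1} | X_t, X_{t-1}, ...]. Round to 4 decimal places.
E[X_{t+1} \mid \mathcal F_t] = -1.1790

For an AR(p) model X_t = c + sum_i phi_i X_{t-i} + eps_t, the
one-step-ahead conditional mean is
  E[X_{t+1} | X_t, ...] = c + sum_i phi_i X_{t+1-i}.
Substitute known values:
  E[X_{t+1} | ...] = (0.392) * (-5) + (0.186) * (-6) + (-0.271) * (-7)
                   = -1.1790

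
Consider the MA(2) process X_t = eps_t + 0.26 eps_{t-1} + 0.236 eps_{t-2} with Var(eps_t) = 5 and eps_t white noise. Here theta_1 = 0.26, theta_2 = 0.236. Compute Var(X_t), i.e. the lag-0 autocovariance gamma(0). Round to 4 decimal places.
\gamma(0) = 5.6165

For an MA(q) process X_t = eps_t + sum_i theta_i eps_{t-i} with
Var(eps_t) = sigma^2, the variance is
  gamma(0) = sigma^2 * (1 + sum_i theta_i^2).
  sum_i theta_i^2 = (0.26)^2 + (0.236)^2 = 0.0676 + 0.055696 = 0.123296.
  gamma(0) = 5 * (1 + 0.123296) = 5 * 1.123296 = 5.61648, which rounds to 5.6165.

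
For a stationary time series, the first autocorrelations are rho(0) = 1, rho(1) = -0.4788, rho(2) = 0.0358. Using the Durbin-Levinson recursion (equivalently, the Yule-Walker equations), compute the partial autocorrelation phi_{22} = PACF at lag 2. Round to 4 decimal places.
\phi_{22} = -0.2510

The PACF at lag k is phi_{kk}, the last component of the solution
to the Yule-Walker system G_k phi = r_k where
  (G_k)_{ij} = rho(|i - j|), (r_k)_i = rho(i), i,j = 1..k.
Equivalently, Durbin-Levinson gives phi_{kk} iteratively:
  phi_{11} = rho(1)
  phi_{kk} = [rho(k) - sum_{j=1..k-1} phi_{k-1,j} rho(k-j)]
            / [1 - sum_{j=1..k-1} phi_{k-1,j} rho(j)],
  phi_{k,j} = phi_{k-1,j} - phi_{kk} phi_{k-1,k-j},  j = 1..k-1.
Step k = 1:
  phi_11 = rho(1) = -0.4788.
Step k = 2:
  phi_22 = [rho(2) - phi_11 rho(1)] / [1 - phi_11 rho(1)] = [0.0358 - (-0.4788)(-0.4788)] / [1 - (-0.4788)(-0.4788)]
         = -0.19344944 / 0.77075056 = -0.251.
Therefore phi_{22} = -0.2510.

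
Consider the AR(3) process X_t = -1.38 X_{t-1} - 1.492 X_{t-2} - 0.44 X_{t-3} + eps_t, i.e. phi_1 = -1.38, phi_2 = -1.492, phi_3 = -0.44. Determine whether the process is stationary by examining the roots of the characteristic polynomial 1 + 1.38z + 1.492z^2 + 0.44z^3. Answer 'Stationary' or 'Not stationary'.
\text{Not stationary}

The AR(p) characteristic polynomial is P(z) = 1 + 1.38z + 1.492z^2 + 0.44z^3.
Stationarity requires all roots to lie outside the unit circle, i.e. |z| > 1 for every root.
Degree 3: look for a simple real root z0 first, then factor out (1 - z/z0) and solve the remaining quadratic.
Testing z0 = -2.5: P(-2.5) = 1 + (1.38)(-2.5) + (1.492)(-2.5)^2 + (0.44)(-2.5)^3
  = 1 + (-3.45) + (9.325) + (-6.875) = 0.  So z_0 = -2.5 is a root, |z_0| = 2.5.
Divide out the factor (1 + 0.4 z) = (1 - z/z0) (since 1/z0 = -0.4):
  P(z) = (1 + 0.4 z)(1 + (0.98) z + (1.1) z^2)
  [check: z-coef 0.98 - (-0.4) = 1.38; z^2-coef 1.1 - (-0.4)(0.98) = 1.492; z^3-coef -(-0.4)(1.1) = 0.44.]
Remaining roots from the quadratic factor 1 + (0.98) z + (1.1) z^2:
  Set 1 + (0.98) z + (1.1) z^2 = 0, i.e. a z^2 + b z + c = 0 with a = 1.1, b = 0.98, c = 1.
  Discriminant D = b^2 - 4ac = (0.98)^2 - 4*(1.1)*1 = 0.9604 - (4.4) = -3.4396.
  D < 0, so the roots are the complex-conjugate pair z = (-b +/- i sqrt(-D)) / (2a) = -0.4455 +/- 0.843i.
  For a conjugate pair |z|^2 = z * conj(z) = (product of roots) = c/a = 1/(1.1) = 0.909091, so |z| = sqrt(0.909091) = 0.9535 for both roots.
Moduli of all roots: 2.5000, 0.9535, 0.9535.
All moduli strictly greater than 1? No.
Verdict: Not stationary.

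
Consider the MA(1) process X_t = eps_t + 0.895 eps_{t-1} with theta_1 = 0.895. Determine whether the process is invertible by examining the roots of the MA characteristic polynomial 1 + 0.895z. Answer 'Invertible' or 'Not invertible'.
\text{Invertible}

The MA(q) characteristic polynomial is P(z) = 1 + 0.895z.
Invertibility requires all roots to lie outside the unit circle, i.e. |z| > 1 for every root.
This is linear in z: 1 + (0.895) z = 0  =>  z = -1/(0.895) = -1.117318,  |z| = 1.117318.
Moduli of all roots: 1.1173.
All moduli strictly greater than 1? Yes.
Verdict: Invertible.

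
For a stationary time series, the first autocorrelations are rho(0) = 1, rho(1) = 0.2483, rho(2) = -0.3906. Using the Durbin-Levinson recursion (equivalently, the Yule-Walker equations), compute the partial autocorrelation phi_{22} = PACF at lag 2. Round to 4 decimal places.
\phi_{22} = -0.4820

The PACF at lag k is phi_{kk}, the last component of the solution
to the Yule-Walker system G_k phi = r_k where
  (G_k)_{ij} = rho(|i - j|), (r_k)_i = rho(i), i,j = 1..k.
Equivalently, Durbin-Levinson gives phi_{kk} iteratively:
  phi_{11} = rho(1)
  phi_{kk} = [rho(k) - sum_{j=1..k-1} phi_{k-1,j} rho(k-j)]
            / [1 - sum_{j=1..k-1} phi_{k-1,j} rho(j)],
  phi_{k,j} = phi_{k-1,j} - phi_{kk} phi_{k-1,k-j},  j = 1..k-1.
Step k = 1:
  phi_11 = rho(1) = 0.2483.
Step k = 2:
  phi_22 = [rho(2) - phi_11 rho(1)] / [1 - phi_11 rho(1)] = [-0.3906 - (0.2483)(0.2483)] / [1 - (0.2483)(0.2483)]
         = -0.45225289 / 0.93834711 = -0.482.
Therefore phi_{22} = -0.4820.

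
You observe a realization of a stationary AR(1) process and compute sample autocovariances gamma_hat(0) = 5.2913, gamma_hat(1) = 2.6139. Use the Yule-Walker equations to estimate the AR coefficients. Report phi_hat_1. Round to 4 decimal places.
\hat\phi_{1} = 0.4940

The Yule-Walker equations for an AR(p) process read, in matrix form,
  Gamma_p phi = r_p,   with   (Gamma_p)_{ij} = gamma(|i - j|),
                       (r_p)_i = gamma(i),   i,j = 1..p.
Substitute the sample gammas (Toeplitz matrix and right-hand side of size 1):
  Gamma_p = [[5.2913]]
  r_p     = [2.6139]
With p = 1 this is the single equation gamma(0) phi_1 = gamma(1):
  phi_hat_1 = gamma(1) / gamma(0) = 2.6139 / 5.2913 = 0.4940.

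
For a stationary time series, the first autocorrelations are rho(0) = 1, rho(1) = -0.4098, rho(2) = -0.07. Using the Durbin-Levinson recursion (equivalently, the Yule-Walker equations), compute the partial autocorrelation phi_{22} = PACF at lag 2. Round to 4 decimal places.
\phi_{22} = -0.2860

The PACF at lag k is phi_{kk}, the last component of the solution
to the Yule-Walker system G_k phi = r_k where
  (G_k)_{ij} = rho(|i - j|), (r_k)_i = rho(i), i,j = 1..k.
Equivalently, Durbin-Levinson gives phi_{kk} iteratively:
  phi_{11} = rho(1)
  phi_{kk} = [rho(k) - sum_{j=1..k-1} phi_{k-1,j} rho(k-j)]
            / [1 - sum_{j=1..k-1} phi_{k-1,j} rho(j)],
  phi_{k,j} = phi_{k-1,j} - phi_{kk} phi_{k-1,k-j},  j = 1..k-1.
Step k = 1:
  phi_11 = rho(1) = -0.4098.
Step k = 2:
  phi_22 = [rho(2) - phi_11 rho(1)] / [1 - phi_11 rho(1)] = [-0.07 - (-0.4098)(-0.4098)] / [1 - (-0.4098)(-0.4098)]
         = -0.23793604 / 0.83206396 = -0.286.
Therefore phi_{22} = -0.2860.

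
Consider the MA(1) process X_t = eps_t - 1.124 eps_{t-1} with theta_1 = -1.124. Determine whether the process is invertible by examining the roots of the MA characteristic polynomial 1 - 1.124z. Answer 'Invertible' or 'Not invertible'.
\text{Not invertible}

The MA(q) characteristic polynomial is P(z) = 1 - 1.124z.
Invertibility requires all roots to lie outside the unit circle, i.e. |z| > 1 for every root.
This is linear in z: 1 + (-1.124) z = 0  =>  z = -1/(-1.124) = 0.88968,  |z| = 0.88968.
Moduli of all roots: 0.8897.
All moduli strictly greater than 1? No.
Verdict: Not invertible.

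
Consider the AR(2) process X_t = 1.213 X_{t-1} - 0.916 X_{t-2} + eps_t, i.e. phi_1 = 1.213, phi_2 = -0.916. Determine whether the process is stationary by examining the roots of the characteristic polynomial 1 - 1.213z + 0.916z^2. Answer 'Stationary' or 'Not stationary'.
\text{Stationary}

The AR(p) characteristic polynomial is P(z) = 1 - 1.213z + 0.916z^2.
Stationarity requires all roots to lie outside the unit circle, i.e. |z| > 1 for every root.
Set 1 + (-1.213) z + (0.916) z^2 = 0, i.e. a z^2 + b z + c = 0 with a = 0.916, b = -1.213, c = 1.
Discriminant D = b^2 - 4ac = (-1.213)^2 - 4*(0.916)*1 = 1.471369 - (3.664) = -2.192631.
D < 0, so the roots are the complex-conjugate pair z = (-b +/- i sqrt(-D)) / (2a) = 0.6621 +/- 0.8083i.
For a conjugate pair |z|^2 = z * conj(z) = (product of roots) = c/a = 1/(0.916) = 1.091703, so |z| = sqrt(1.091703) = 1.0448 for both roots.
Moduli of all roots: 1.0448, 1.0448.
All moduli strictly greater than 1? Yes.
Verdict: Stationary.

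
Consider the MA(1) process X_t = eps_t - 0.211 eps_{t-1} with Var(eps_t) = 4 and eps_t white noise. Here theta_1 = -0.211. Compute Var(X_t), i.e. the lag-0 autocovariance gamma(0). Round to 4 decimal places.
\gamma(0) = 4.1781

For an MA(q) process X_t = eps_t + sum_i theta_i eps_{t-i} with
Var(eps_t) = sigma^2, the variance is
  gamma(0) = sigma^2 * (1 + sum_i theta_i^2).
  sum_i theta_i^2 = (-0.211)^2 = 0.044521.
  gamma(0) = 4 * (1 + 0.044521) = 4 * 1.044521 = 4.178084, which rounds to 4.1781.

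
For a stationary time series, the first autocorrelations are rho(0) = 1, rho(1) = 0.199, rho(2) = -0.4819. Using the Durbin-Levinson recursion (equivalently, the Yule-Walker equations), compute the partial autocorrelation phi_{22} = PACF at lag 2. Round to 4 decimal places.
\phi_{22} = -0.5430

The PACF at lag k is phi_{kk}, the last component of the solution
to the Yule-Walker system G_k phi = r_k where
  (G_k)_{ij} = rho(|i - j|), (r_k)_i = rho(i), i,j = 1..k.
Equivalently, Durbin-Levinson gives phi_{kk} iteratively:
  phi_{11} = rho(1)
  phi_{kk} = [rho(k) - sum_{j=1..k-1} phi_{k-1,j} rho(k-j)]
            / [1 - sum_{j=1..k-1} phi_{k-1,j} rho(j)],
  phi_{k,j} = phi_{k-1,j} - phi_{kk} phi_{k-1,k-j},  j = 1..k-1.
Step k = 1:
  phi_11 = rho(1) = 0.199.
Step k = 2:
  phi_22 = [rho(2) - phi_11 rho(1)] / [1 - phi_11 rho(1)] = [-0.4819 - (0.199)(0.199)] / [1 - (0.199)(0.199)]
         = -0.521501 / 0.960399 = -0.543.
Therefore phi_{22} = -0.5430.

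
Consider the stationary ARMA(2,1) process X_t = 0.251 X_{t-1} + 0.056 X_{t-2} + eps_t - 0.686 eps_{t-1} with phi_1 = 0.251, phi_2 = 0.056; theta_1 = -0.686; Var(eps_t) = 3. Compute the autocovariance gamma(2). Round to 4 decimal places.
\gamma(2) = -0.1077

Multiply the model equation by X_{t-k} and take expectations. With theta_0 = psi_0 = 1 and psi_j the MA(infinity) weights, this gives
  gamma(k) - sum_i phi_i gamma(k-i) = c_k,
  c_k = sigma^2 * sum_{j=k..q} theta_j psi_{j-k}   (c_k = 0 for k > q),
using gamma(-m) = gamma(m).
psi-weights needed (psi_j = theta_j + sum_i phi_i psi_{j-i}):
  psi_1 = theta_1 + phi_1 = -0.686 + (0.251) = -0.435
Right-hand sides:
  c_0 = sigma^2 (1 + theta_1 psi_1) = 3 * (1 + (-0.686)(-0.435)) = 3 * 1.29841 = 3.89523
  c_1 = sigma^2 theta_1 = 3 * (-0.686) = -2.058
  c_2 = 0
Equations for k = 0, 1, 2 (AR order 2, c_2 = 0):
  (E0) gamma(0) = phi_1 gamma(1) + phi_2 gamma(2) + c_0
  (E1) gamma(1) = phi_1 gamma(0) + phi_2 gamma(1) + c_1
  (E2) gamma(2) = phi_1 gamma(1) + phi_2 gamma(0)
From (E1): gamma(1) = A gamma(0) + B with
  A = phi_1 / (1 - phi_2) = 0.251 / 0.944 = 0.26589,   B = c_1 / (1 - phi_2) = -2.058 / 0.944 = -2.180085.
Insert (E2) into (E0): gamma(0) (1 - phi_2^2) = phi_1 (1 + phi_2) gamma(1) + c_0.
  phi_1 (1 + phi_2) = (0.251)(1.056) = 0.265056,   1 - phi_2^2 = 0.996864.
Replace gamma(1) by A gamma(0) + B and collect gamma(0):
  gamma(0) [0.996864 - (0.265056)(0.26589)] = (0.265056)(-2.180085) + 3.89523
  gamma(0) * 0.926388 = 3.317385
  gamma(0) = 3.317385 / 0.926388 = 3.580988.
  gamma(1) = A gamma(0) + B = (0.26589)(3.580988) + (-2.180085) = -1.227936.
  gamma(2) = phi_1 gamma(1) + phi_2 gamma(0) = (0.251)(-1.227936) + (0.056)(3.580988) = -0.107677.
Therefore gamma(2) = -0.1077 (to 4 decimal places).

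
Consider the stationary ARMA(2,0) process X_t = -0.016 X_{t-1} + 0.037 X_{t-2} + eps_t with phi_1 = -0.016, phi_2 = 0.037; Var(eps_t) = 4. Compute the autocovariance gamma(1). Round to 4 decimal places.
\gamma(1) = -0.0666

Multiply the model equation by X_{t-k} and take expectations. With theta_0 = psi_0 = 1 and psi_j the MA(infinity) weights, this gives
  gamma(k) - sum_i phi_i gamma(k-i) = c_k,
  c_k = sigma^2 * sum_{j=k..q} theta_j psi_{j-k}   (c_k = 0 for k > q),
using gamma(-m) = gamma(m).
Pure AR (q = 0): c_0 = sigma^2 = 4, c_k = 0 for k >= 1.
Equations for k = 0, 1, 2 (AR order 2, c_2 = 0):
  (E0) gamma(0) = phi_1 gamma(1) + phi_2 gamma(2) + c_0
  (E1) gamma(1) = phi_1 gamma(0) + phi_2 gamma(1) + c_1
  (E2) gamma(2) = phi_1 gamma(1) + phi_2 gamma(0)
From (E1): gamma(1) = A gamma(0) + B with
  A = phi_1 / (1 - phi_2) = -0.016 / 0.963 = -0.016615,   B = c_1 / (1 - phi_2) = 0 / 0.963 = 0.
Insert (E2) into (E0): gamma(0) (1 - phi_2^2) = phi_1 (1 + phi_2) gamma(1) + c_0.
  phi_1 (1 + phi_2) = (-0.016)(1.037) = -0.016592,   1 - phi_2^2 = 0.998631.
Replace gamma(1) by A gamma(0) + B and collect gamma(0):
  gamma(0) [0.998631 - (-0.016592)(-0.016615)] = c_0 = 4
  gamma(0) * 0.998355 = 4
  gamma(0) = 4 / 0.998355 = 4.00659.
  gamma(1) = A gamma(0) = (-0.016615)(4.00659) = -0.066568.
Therefore gamma(1) = -0.0666 (to 4 decimal places).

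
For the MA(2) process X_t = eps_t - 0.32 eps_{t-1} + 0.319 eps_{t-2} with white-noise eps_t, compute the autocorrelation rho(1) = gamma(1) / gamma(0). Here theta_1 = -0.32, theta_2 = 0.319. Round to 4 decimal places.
\rho(1) = -0.3505

For an MA(q) process with theta_0 = 1, the autocovariance is
  gamma(k) = sigma^2 * sum_{i=0..q-k} theta_i * theta_{i+k},
and rho(k) = gamma(k) / gamma(0). Sigma^2 cancels.
  numerator   = (1)*(-0.32) + (-0.32)*(0.319) = -0.42208.
  denominator = (1)^2 + (-0.32)^2 + (0.319)^2 = 1.204161.
  rho(1) = -0.42208 / 1.204161 = -0.3505.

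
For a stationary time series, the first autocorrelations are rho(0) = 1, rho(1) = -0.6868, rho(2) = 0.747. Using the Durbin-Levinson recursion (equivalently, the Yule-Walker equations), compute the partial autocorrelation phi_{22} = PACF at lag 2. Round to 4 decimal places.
\phi_{22} = 0.5211

The PACF at lag k is phi_{kk}, the last component of the solution
to the Yule-Walker system G_k phi = r_k where
  (G_k)_{ij} = rho(|i - j|), (r_k)_i = rho(i), i,j = 1..k.
Equivalently, Durbin-Levinson gives phi_{kk} iteratively:
  phi_{11} = rho(1)
  phi_{kk} = [rho(k) - sum_{j=1..k-1} phi_{k-1,j} rho(k-j)]
            / [1 - sum_{j=1..k-1} phi_{k-1,j} rho(j)],
  phi_{k,j} = phi_{k-1,j} - phi_{kk} phi_{k-1,k-j},  j = 1..k-1.
Step k = 1:
  phi_11 = rho(1) = -0.6868.
Step k = 2:
  phi_22 = [rho(2) - phi_11 rho(1)] / [1 - phi_11 rho(1)] = [0.747 - (-0.6868)(-0.6868)] / [1 - (-0.6868)(-0.6868)]
         = 0.27530576 / 0.52830576 = 0.5211.
Therefore phi_{22} = 0.5211.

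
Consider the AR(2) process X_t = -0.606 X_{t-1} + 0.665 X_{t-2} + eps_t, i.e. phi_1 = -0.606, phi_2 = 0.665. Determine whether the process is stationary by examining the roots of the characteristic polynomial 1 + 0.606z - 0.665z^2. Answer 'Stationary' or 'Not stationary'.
\text{Not stationary}

The AR(p) characteristic polynomial is P(z) = 1 + 0.606z - 0.665z^2.
Stationarity requires all roots to lie outside the unit circle, i.e. |z| > 1 for every root.
Set 1 + (0.606) z + (-0.665) z^2 = 0, i.e. a z^2 + b z + c = 0 with a = -0.665, b = 0.606, c = 1.
Discriminant D = b^2 - 4ac = (0.606)^2 - 4*(-0.665)*1 = 0.367236 - (-2.66) = 3.027236.
D >= 0, so the roots are real: z = (-b +/- sqrt(D)) / (2a) = (-0.606 +/- 1.739895) / (-1.33).
  z_1 = (-0.606 + 1.739895) / (-1.33) = -0.8526,   |z_1| = 0.8526.
  z_2 = (-0.606 - 1.739895) / (-1.33) = 1.7638,   |z_2| = 1.7638.
Moduli of all roots: 0.8526, 1.7638.
All moduli strictly greater than 1? No.
Verdict: Not stationary.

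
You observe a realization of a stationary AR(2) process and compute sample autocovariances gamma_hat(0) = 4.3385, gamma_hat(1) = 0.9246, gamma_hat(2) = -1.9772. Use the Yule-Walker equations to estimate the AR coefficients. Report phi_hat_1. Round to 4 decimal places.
\hat\phi_{1} = 0.3250

The Yule-Walker equations for an AR(p) process read, in matrix form,
  Gamma_p phi = r_p,   with   (Gamma_p)_{ij} = gamma(|i - j|),
                       (r_p)_i = gamma(i),   i,j = 1..p.
Substitute the sample gammas (Toeplitz matrix and right-hand side of size 2):
  Gamma_p = [[4.3385, 0.9246], [0.9246, 4.3385]]
  r_p     = [0.9246, -1.9772]
Written out:
  4.3385 phi_1 + 0.9246 phi_2 = 0.9246
  0.9246 phi_1 + 4.3385 phi_2 = -1.9772
Solve by Cramer's rule:
  det = gamma(0)^2 - gamma(1)^2 = (4.3385)^2 - (0.9246)^2 = 18.82258225 - 0.85488516 = 17.96769709
  phi_hat_1 = [gamma(1) gamma(0) - gamma(1) gamma(2)] / det = [(0.9246)(4.3385) - (0.9246)(-1.9772)] / 17.96769709 = 5.83949622 / 17.96769709 = 0.325
  phi_hat_2 = [gamma(0) gamma(2) - gamma(1)^2] / det = [(4.3385)(-1.9772) - (0.9246)^2] / 17.96769709 = -9.43296736 / 17.96769709 = -0.525
So phi_hat = [0.3250, -0.5250].
Therefore phi_hat_1 = 0.3250.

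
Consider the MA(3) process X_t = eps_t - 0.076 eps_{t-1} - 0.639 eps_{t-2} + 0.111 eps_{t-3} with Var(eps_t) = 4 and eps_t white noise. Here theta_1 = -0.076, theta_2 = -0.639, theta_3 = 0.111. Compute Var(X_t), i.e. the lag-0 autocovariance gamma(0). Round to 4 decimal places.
\gamma(0) = 5.7057

For an MA(q) process X_t = eps_t + sum_i theta_i eps_{t-i} with
Var(eps_t) = sigma^2, the variance is
  gamma(0) = sigma^2 * (1 + sum_i theta_i^2).
  sum_i theta_i^2 = (-0.076)^2 + (-0.639)^2 + (0.111)^2 = 0.005776 + 0.408321 + 0.012321 = 0.426418.
  gamma(0) = 4 * (1 + 0.426418) = 4 * 1.426418 = 5.705672, which rounds to 5.7057.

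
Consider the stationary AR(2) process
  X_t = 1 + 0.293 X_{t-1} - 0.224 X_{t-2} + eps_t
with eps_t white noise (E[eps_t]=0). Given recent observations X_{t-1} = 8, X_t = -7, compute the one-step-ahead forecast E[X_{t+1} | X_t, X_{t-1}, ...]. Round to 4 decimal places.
E[X_{t+1} \mid \mathcal F_t] = -2.8430

For an AR(p) model X_t = c + sum_i phi_i X_{t-i} + eps_t, the
one-step-ahead conditional mean is
  E[X_{t+1} | X_t, ...] = c + sum_i phi_i X_{t+1-i}.
Substitute known values:
  E[X_{t+1} | ...] = 1 + (0.293) * (-7) + (-0.224) * (8)
                   = -2.8430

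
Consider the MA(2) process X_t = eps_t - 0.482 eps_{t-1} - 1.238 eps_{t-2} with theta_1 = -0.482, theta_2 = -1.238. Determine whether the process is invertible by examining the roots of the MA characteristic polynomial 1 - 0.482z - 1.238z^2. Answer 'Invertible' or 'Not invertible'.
\text{Not invertible}

The MA(q) characteristic polynomial is P(z) = 1 - 0.482z - 1.238z^2.
Invertibility requires all roots to lie outside the unit circle, i.e. |z| > 1 for every root.
Set 1 + (-0.482) z + (-1.238) z^2 = 0, i.e. a z^2 + b z + c = 0 with a = -1.238, b = -0.482, c = 1.
Discriminant D = b^2 - 4ac = (-0.482)^2 - 4*(-1.238)*1 = 0.232324 - (-4.952) = 5.184324.
D >= 0, so the roots are real: z = (-b +/- sqrt(D)) / (2a) = (0.482 +/- 2.276911) / (-2.476).
  z_1 = (0.482 + 2.276911) / (-2.476) = -1.1143,   |z_1| = 1.1143.
  z_2 = (0.482 - 2.276911) / (-2.476) = 0.7249,   |z_2| = 0.7249.
Moduli of all roots: 1.1143, 0.7249.
All moduli strictly greater than 1? No.
Verdict: Not invertible.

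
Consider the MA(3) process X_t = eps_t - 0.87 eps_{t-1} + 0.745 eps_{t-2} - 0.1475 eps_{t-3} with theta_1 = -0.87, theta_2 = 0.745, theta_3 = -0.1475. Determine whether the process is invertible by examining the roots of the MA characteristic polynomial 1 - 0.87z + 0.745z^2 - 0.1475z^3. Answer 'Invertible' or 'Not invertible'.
\text{Invertible}

The MA(q) characteristic polynomial is P(z) = 1 - 0.87z + 0.745z^2 - 0.1475z^3.
Invertibility requires all roots to lie outside the unit circle, i.e. |z| > 1 for every root.
Degree 3: look for a simple real root z0 first, then factor out (1 - z/z0) and solve the remaining quadratic.
Testing z0 = 4: P(4) = 1 + (-0.87)(4) + (0.745)(4)^2 + (-0.1475)(4)^3
  = 1 + (-3.48) + (11.92) + (-9.44) = 0.  So z_0 = 4 is a root, |z_0| = 4.
Divide out the factor (1 - 0.25 z) = (1 - z/z0) (since 1/z0 = 0.25):
  P(z) = (1 - 0.25 z)(1 + (-0.62) z + (0.59) z^2)
  [check: z-coef -0.62 - (0.25) = -0.87; z^2-coef 0.59 - (0.25)(-0.62) = 0.745; z^3-coef -(0.25)(0.59) = -0.1475.]
Remaining roots from the quadratic factor 1 + (-0.62) z + (0.59) z^2:
  Set 1 + (-0.62) z + (0.59) z^2 = 0, i.e. a z^2 + b z + c = 0 with a = 0.59, b = -0.62, c = 1.
  Discriminant D = b^2 - 4ac = (-0.62)^2 - 4*(0.59)*1 = 0.3844 - (2.36) = -1.9756.
  D < 0, so the roots are the complex-conjugate pair z = (-b +/- i sqrt(-D)) / (2a) = 0.5254 +/- 1.1912i.
  For a conjugate pair |z|^2 = z * conj(z) = (product of roots) = c/a = 1/(0.59) = 1.694915, so |z| = sqrt(1.694915) = 1.3019 for both roots.
Moduli of all roots: 4.0000, 1.3019, 1.3019.
All moduli strictly greater than 1? Yes.
Verdict: Invertible.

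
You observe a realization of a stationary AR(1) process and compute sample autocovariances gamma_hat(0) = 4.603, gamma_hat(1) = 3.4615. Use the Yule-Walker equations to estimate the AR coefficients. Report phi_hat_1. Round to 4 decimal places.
\hat\phi_{1} = 0.7520

The Yule-Walker equations for an AR(p) process read, in matrix form,
  Gamma_p phi = r_p,   with   (Gamma_p)_{ij} = gamma(|i - j|),
                       (r_p)_i = gamma(i),   i,j = 1..p.
Substitute the sample gammas (Toeplitz matrix and right-hand side of size 1):
  Gamma_p = [[4.603]]
  r_p     = [3.4615]
With p = 1 this is the single equation gamma(0) phi_1 = gamma(1):
  phi_hat_1 = gamma(1) / gamma(0) = 3.4615 / 4.603 = 0.7520.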